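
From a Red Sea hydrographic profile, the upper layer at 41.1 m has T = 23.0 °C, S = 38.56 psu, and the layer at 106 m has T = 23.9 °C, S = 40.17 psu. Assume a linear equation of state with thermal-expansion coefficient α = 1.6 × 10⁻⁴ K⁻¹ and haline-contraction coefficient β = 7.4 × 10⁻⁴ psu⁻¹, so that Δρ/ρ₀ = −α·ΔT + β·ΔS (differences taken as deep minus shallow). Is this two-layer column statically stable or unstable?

ΔT = 23.9 − 23.0 = +0.9 K and ΔS = 40.17 − 38.56 = +1.61 psu (deep − shallow).
−αΔT = -1.44 × 10⁻⁴; βΔS = 1.1914 × 10⁻³; sum Δρ/ρ₀ = 1.0474 × 10⁻³.
Δρ/ρ₀ > 0, so Δρ > 0: deeper water is denser → statically stable.

stable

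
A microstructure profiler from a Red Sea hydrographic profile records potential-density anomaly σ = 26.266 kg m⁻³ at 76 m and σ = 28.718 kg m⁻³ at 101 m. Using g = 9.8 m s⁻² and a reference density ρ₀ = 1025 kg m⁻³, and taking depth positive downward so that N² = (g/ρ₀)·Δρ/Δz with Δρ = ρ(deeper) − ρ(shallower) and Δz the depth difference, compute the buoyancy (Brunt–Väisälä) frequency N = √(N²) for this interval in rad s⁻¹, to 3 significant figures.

Δρ = 1028.718 − 1026.266 = 2.452 kg m⁻³ over Δz = 101 − 76 = 25 m.
N² = (9.8/1025) × (2.452/25) = 9.3774 × 10⁻⁴ s⁻².
N = √(9.3774 × 10⁻⁴) = 0.030623 rad s⁻¹ ≈ 0.0306 rad s⁻¹.

0.0306 rad s⁻¹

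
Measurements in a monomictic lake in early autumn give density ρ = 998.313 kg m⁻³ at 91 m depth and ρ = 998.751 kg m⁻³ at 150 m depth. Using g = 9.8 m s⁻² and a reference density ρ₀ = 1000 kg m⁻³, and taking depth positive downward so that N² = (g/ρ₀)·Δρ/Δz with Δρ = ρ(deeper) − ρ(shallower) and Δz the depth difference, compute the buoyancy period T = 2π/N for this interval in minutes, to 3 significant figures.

12.3 min

Δρ = 998.751 − 998.313 = 0.438 kg m⁻³ over Δz = 150 − 91 = 59 m.
N² = (9.8/1000) × (0.438/59) = 7.2753 × 10⁻⁵ s⁻².
N = √(7.2753 × 10⁻⁵) = 8.5295 × 10⁻³ rad s⁻¹, so T = 2π/N = 736.64 s = 12.277 min ≈ 12.3 min.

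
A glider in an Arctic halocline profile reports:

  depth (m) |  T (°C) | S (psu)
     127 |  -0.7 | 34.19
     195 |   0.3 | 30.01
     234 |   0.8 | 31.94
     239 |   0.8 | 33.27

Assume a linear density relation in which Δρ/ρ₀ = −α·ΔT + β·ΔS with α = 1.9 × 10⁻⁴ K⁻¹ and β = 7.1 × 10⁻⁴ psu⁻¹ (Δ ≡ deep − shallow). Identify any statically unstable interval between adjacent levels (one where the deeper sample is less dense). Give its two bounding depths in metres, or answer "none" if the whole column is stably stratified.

Evaluate Δρ/ρ₀ = −αΔT + βΔS across each adjacent pair:
  127–195 m: −αΔT+βΔS = −(1.9 × 10⁻⁴)(+1.0)+(7.1 × 10⁻⁴)(-4.18) = -3.2 × 10⁻³ → UNSTABLE
  195–234 m: −αΔT+βΔS = −(1.9 × 10⁻⁴)(+0.5)+(7.1 × 10⁻⁴)(+1.93) = 1.3 × 10⁻³ → stable
  234–239 m: −αΔT+βΔS = −(1.9 × 10⁻⁴)(+0.0)+(7.1 × 10⁻⁴)(+1.33) = 9.4 × 10⁻⁴ → stable
The 127–195 m interval has Δρ < 0: lighter water underlies denser water.

127–195 m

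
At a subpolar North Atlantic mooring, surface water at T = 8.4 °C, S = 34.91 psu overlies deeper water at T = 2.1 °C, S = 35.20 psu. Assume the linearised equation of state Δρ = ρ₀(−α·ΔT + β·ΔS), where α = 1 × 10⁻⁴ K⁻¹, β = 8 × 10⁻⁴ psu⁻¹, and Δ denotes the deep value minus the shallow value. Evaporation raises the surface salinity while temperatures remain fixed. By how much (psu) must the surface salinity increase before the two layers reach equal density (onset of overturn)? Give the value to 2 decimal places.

1.08 psu

Neutral buoyancy requires −α(T_deep − T_surf) + β(S_deep − S_surf′) = 0.
S_surf′ = S_deep − (α/β)·ΔT = 35.20 − (1 × 10⁻⁴/8 × 10⁻⁴)·(-6.3) = 35.9875 psu.
Increase required: 35.9875 − 34.91 = 1.0775 psu.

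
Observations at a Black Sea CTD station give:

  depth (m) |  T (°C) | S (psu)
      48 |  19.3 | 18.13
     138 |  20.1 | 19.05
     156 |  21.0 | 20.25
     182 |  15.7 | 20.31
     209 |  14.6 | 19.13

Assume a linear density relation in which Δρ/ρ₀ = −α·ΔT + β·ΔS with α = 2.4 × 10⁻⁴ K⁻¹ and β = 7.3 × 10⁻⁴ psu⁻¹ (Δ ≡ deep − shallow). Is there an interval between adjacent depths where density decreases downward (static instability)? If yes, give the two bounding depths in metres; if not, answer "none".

Evaluate Δρ/ρ₀ = −αΔT + βΔS across each adjacent pair:
  48–138 m: −αΔT+βΔS = −(2.4 × 10⁻⁴)(+0.8)+(7.3 × 10⁻⁴)(+0.92) = 4.8 × 10⁻⁴ → stable
  138–156 m: −αΔT+βΔS = −(2.4 × 10⁻⁴)(+0.9)+(7.3 × 10⁻⁴)(+1.20) = 6.6 × 10⁻⁴ → stable
  156–182 m: −αΔT+βΔS = −(2.4 × 10⁻⁴)(-5.3)+(7.3 × 10⁻⁴)(+0.06) = 1.3 × 10⁻³ → stable
  182–209 m: −αΔT+βΔS = −(2.4 × 10⁻⁴)(-1.1)+(7.3 × 10⁻⁴)(-1.18) = -6.0 × 10⁻⁴ → UNSTABLE
The 182–209 m interval has Δρ < 0: lighter water underlies denser water.

182–209 m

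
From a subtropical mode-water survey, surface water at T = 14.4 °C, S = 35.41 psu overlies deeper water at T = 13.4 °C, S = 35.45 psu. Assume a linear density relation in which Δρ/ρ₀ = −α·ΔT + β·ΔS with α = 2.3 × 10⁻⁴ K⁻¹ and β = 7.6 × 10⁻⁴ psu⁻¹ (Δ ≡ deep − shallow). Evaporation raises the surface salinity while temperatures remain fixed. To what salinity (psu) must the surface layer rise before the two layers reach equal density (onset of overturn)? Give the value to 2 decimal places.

Neutral buoyancy requires −α(T_deep − T_surf) + β(S_deep − S_surf′) = 0.
S_surf′ = S_deep − (α/β)·ΔT = 35.45 − (2.3 × 10⁻⁴/7.6 × 10⁻⁴)·(-1.0) = 35.7526 psu.
Increase required: 35.7526 − 35.41 = 0.3426 psu.

35.75 psu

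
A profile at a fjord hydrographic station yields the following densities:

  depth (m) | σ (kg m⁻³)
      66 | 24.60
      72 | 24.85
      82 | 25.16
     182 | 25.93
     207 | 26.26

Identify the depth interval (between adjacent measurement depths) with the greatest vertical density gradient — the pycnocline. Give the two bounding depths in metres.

Compute the density gradient over each adjacent pair:
  66–72 m: Δρ/Δz = 0.25/6 = 0.042 kg m⁻⁴
  72–82 m: Δρ/Δz = 0.31/10 = 0.031 kg m⁻⁴
  82–182 m: Δρ/Δz = 0.77/100 = 7.7 × 10⁻³ kg m⁻⁴
  182–207 m: Δρ/Δz = 0.33/25 = 0.013 kg m⁻⁴
The largest gradient is in the 66–72 m interval — the pycnocline.

66–72 m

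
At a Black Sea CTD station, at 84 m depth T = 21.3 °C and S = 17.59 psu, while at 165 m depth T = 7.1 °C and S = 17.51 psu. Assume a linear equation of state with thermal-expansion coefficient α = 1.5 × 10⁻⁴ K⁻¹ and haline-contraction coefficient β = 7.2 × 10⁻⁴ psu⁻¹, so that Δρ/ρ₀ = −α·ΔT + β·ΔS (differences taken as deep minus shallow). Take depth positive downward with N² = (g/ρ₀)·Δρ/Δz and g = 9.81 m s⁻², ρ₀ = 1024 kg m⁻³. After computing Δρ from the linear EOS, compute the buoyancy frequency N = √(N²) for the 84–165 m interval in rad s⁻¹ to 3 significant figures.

0.0158 rad s⁻¹

ΔT = -14.2 K, ΔS = -0.08 psu (deep − shallow).
Δρ/ρ₀ = −αΔT + βΔS = 2.13 × 10⁻³ − 5.76 × 10⁻⁵ = 2.0724 × 10⁻³, so Δρ ≈ 2.122 kg m⁻³.
N² = (g/ρ₀)·Δρ/Δz = g·(Δρ/ρ₀)/Δz = 9.81 × 2.0724 × 10⁻³ / 81 = 2.5099 × 10⁻⁴ s⁻².
N = √(2.5099 × 10⁻⁴) = 0.015843 rad s⁻¹ ≈ 0.0158 rad s⁻¹.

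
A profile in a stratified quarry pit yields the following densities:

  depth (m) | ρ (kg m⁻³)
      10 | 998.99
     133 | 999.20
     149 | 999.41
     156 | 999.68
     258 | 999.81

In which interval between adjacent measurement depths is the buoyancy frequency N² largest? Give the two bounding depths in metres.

149–156 m

Compute the density gradient over each adjacent pair:
  10–133 m: Δρ/Δz = 0.21/123 = 1.7 × 10⁻³ kg m⁻⁴
  133–149 m: Δρ/Δz = 0.21/16 = 0.013 kg m⁻⁴
  149–156 m: Δρ/Δz = 0.27/7 = 0.039 kg m⁻⁴
  156–258 m: Δρ/Δz = 0.13/102 = 1.3 × 10⁻³ kg m⁻⁴
The largest gradient is in the 149–156 m interval — the pycnocline.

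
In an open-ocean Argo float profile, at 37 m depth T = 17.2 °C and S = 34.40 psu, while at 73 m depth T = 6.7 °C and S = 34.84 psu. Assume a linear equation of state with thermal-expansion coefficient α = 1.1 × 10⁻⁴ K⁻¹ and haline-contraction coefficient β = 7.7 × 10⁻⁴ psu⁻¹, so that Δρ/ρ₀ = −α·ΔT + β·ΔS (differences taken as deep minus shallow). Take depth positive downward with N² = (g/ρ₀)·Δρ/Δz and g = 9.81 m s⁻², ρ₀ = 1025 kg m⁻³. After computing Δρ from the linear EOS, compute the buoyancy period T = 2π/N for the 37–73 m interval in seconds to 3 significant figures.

311 s

ΔT = -10.5 K, ΔS = +0.44 psu (deep − shallow).
Δρ/ρ₀ = −αΔT + βΔS = 1.155 × 10⁻³ + 3.388 × 10⁻⁴ = 1.4938 × 10⁻³, so Δρ ≈ 1.531 kg m⁻³.
N² = (g/ρ₀)·Δρ/Δz = g·(Δρ/ρ₀)/Δz = 9.81 × 1.4938 × 10⁻³ / 36 = 4.0706 × 10⁻⁴ s⁻².
N = √(4.0706 × 10⁻⁴) = 0.020176 rad s⁻¹ → T = 2π/N = 311.42 s ≈ 311 s.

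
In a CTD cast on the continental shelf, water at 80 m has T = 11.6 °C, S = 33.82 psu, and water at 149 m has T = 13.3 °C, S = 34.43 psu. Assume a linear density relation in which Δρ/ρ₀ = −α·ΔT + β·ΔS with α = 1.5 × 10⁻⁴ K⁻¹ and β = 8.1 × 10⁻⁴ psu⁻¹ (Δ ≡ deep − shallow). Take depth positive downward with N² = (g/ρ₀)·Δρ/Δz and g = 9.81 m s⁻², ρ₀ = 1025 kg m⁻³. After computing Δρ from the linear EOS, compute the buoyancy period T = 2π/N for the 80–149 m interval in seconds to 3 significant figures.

ΔT = +1.7 K, ΔS = +0.61 psu (deep − shallow).
Δρ/ρ₀ = −αΔT + βΔS = -2.55 × 10⁻⁴ + 4.941 × 10⁻⁴ = 2.391 × 10⁻⁴, so Δρ ≈ 0.2451 kg m⁻³.
N² = (g/ρ₀)·Δρ/Δz = g·(Δρ/ρ₀)/Δz = 9.81 × 2.391 × 10⁻⁴ / 69 = 3.3994 × 10⁻⁵ s⁻².
N = √(3.3994 × 10⁻⁵) = 5.8304 × 10⁻³ rad s⁻¹ → T = 2π/N = 1.0777 × 10³ s ≈ 1.08 × 10³ s.

1.08 × 10³ s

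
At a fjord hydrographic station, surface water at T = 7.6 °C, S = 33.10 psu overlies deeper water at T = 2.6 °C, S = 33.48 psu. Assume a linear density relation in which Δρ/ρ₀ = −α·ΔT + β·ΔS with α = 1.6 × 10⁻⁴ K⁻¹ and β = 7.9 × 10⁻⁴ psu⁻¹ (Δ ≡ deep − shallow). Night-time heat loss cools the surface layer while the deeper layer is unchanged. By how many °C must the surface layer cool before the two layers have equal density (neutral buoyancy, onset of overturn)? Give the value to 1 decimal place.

Neutral buoyancy requires Δρ = 0, i.e. −α(T_deep − T_surf′) + β(S_deep − S_surf) = 0.
T_surf′ = T_deep − (β/α)·ΔS = 2.6 − (7.9 × 10⁻⁴/1.6 × 10⁻⁴)·(+0.38) = 0.724 °C.
Cooling required: 7.6 − (0.724) = 6.876 °C.

6.9 °C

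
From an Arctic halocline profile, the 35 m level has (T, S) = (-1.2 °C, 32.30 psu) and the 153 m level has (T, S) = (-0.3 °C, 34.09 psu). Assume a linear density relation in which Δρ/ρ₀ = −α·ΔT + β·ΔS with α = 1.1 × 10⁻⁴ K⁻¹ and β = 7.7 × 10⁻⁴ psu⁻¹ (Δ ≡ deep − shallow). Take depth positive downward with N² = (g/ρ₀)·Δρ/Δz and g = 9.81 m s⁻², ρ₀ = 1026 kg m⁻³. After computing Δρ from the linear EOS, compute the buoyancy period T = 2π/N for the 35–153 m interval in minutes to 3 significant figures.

10.2 min

ΔT = +0.9 K, ΔS = +1.79 psu (deep − shallow).
Δρ/ρ₀ = −αΔT + βΔS = -9.90 × 10⁻⁵ + 1.3783 × 10⁻³ = 1.2793 × 10⁻³, so Δρ ≈ 1.313 kg m⁻³.
N² = (g/ρ₀)·Δρ/Δz = g·(Δρ/ρ₀)/Δz = 9.81 × 1.2793 × 10⁻³ / 118 = 1.0636 × 10⁻⁴ s⁻².
N = √(1.0636 × 10⁻⁴) = 0.010313 rad s⁻¹ → T = 2π/N = 609.25 s = 10.154 min ≈ 10.2 min.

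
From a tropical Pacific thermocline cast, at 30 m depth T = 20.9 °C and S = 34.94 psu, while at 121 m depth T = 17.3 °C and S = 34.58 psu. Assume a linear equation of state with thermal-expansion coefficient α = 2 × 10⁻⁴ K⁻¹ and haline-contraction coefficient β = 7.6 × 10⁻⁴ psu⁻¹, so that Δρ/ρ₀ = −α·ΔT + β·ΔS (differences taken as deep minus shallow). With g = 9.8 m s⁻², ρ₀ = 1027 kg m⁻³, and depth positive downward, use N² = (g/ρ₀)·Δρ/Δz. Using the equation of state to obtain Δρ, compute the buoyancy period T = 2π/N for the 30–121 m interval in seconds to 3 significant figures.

ΔT = -3.6 K, ΔS = -0.36 psu (deep − shallow).
Δρ/ρ₀ = −αΔT + βΔS = 7.20 × 10⁻⁴ − 2.736 × 10⁻⁴ = 4.464 × 10⁻⁴, so Δρ ≈ 0.4585 kg m⁻³.
N² = (g/ρ₀)·Δρ/Δz = g·(Δρ/ρ₀)/Δz = 9.8 × 4.464 × 10⁻⁴ / 91 = 4.8074 × 10⁻⁵ s⁻².
N = √(4.8074 × 10⁻⁵) = 6.9335 × 10⁻³ rad s⁻¹ → T = 2π/N = 906.21 s ≈ 906 s.

906 s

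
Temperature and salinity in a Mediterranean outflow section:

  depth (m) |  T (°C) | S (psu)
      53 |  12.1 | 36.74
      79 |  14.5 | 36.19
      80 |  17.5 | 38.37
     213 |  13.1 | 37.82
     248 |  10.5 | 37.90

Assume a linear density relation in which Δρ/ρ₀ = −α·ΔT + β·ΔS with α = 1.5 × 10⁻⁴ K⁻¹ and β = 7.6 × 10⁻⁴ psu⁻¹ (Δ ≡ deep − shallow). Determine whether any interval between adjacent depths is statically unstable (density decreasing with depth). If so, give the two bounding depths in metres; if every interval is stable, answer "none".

53–79 m

Evaluate Δρ/ρ₀ = −αΔT + βΔS across each adjacent pair:
  53–79 m: −αΔT+βΔS = −(1.5 × 10⁻⁴)(+2.4)+(7.6 × 10⁻⁴)(-0.55) = -7.8 × 10⁻⁴ → UNSTABLE
  79–80 m: −αΔT+βΔS = −(1.5 × 10⁻⁴)(+3.0)+(7.6 × 10⁻⁴)(+2.18) = 1.2 × 10⁻³ → stable
  80–213 m: −αΔT+βΔS = −(1.5 × 10⁻⁴)(-4.4)+(7.6 × 10⁻⁴)(-0.55) = 2.4 × 10⁻⁴ → stable
  213–248 m: −αΔT+βΔS = −(1.5 × 10⁻⁴)(-2.6)+(7.6 × 10⁻⁴)(+0.08) = 4.5 × 10⁻⁴ → stable
The 53–79 m interval has Δρ < 0: lighter water underlies denser water.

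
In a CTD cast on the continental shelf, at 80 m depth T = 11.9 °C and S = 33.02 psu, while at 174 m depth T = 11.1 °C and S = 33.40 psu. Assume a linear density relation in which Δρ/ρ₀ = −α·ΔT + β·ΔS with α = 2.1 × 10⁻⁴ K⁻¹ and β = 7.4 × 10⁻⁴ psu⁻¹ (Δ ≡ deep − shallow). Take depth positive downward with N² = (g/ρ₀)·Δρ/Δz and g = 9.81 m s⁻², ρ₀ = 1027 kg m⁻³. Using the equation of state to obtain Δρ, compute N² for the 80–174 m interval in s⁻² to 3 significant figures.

ΔT = -0.8 K, ΔS = +0.38 psu (deep − shallow).
Δρ/ρ₀ = −αΔT + βΔS = 1.68 × 10⁻⁴ + 2.812 × 10⁻⁴ = 4.492 × 10⁻⁴, so Δρ ≈ 0.4613 kg m⁻³.
N² = (g/ρ₀)·Δρ/Δz = g·(Δρ/ρ₀)/Δz = 9.81 × 4.492 × 10⁻⁴ / 94 = 4.6879 × 10⁻⁵ s⁻² ≈ 4.69 × 10⁻⁵ s⁻².

4.69 × 10⁻⁵ s⁻²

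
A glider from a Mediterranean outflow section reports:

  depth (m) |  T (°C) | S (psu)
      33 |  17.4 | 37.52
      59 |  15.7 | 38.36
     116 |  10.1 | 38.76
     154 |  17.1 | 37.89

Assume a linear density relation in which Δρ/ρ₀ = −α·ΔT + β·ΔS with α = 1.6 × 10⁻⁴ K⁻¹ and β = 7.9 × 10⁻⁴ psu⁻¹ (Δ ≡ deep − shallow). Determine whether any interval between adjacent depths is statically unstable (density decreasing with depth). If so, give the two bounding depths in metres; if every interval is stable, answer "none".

Evaluate Δρ/ρ₀ = −αΔT + βΔS across each adjacent pair:
  33–59 m: −αΔT+βΔS = −(1.6 × 10⁻⁴)(-1.7)+(7.9 × 10⁻⁴)(+0.84) = 9.4 × 10⁻⁴ → stable
  59–116 m: −αΔT+βΔS = −(1.6 × 10⁻⁴)(-5.6)+(7.9 × 10⁻⁴)(+0.40) = 1.2 × 10⁻³ → stable
  116–154 m: −αΔT+βΔS = −(1.6 × 10⁻⁴)(+7.0)+(7.9 × 10⁻⁴)(-0.87) = -1.8 × 10⁻³ → UNSTABLE
The 116–154 m interval has Δρ < 0: lighter water underlies denser water.

116–154 m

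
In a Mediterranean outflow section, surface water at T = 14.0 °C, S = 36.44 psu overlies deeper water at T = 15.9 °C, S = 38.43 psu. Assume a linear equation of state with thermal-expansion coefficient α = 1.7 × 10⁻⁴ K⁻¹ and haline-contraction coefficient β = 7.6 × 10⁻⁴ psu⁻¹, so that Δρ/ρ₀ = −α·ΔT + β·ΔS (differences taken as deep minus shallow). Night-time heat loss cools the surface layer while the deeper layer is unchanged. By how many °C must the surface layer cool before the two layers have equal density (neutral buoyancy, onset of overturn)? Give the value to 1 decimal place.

Neutral buoyancy requires Δρ = 0, i.e. −α(T_deep − T_surf′) + β(S_deep − S_surf) = 0.
T_surf′ = T_deep − (β/α)·ΔS = 15.9 − (7.6 × 10⁻⁴/1.7 × 10⁻⁴)·(+1.99) = 7.004 °C.
Cooling required: 14.0 − (7.004) = 6.996 °C.

7.0 °C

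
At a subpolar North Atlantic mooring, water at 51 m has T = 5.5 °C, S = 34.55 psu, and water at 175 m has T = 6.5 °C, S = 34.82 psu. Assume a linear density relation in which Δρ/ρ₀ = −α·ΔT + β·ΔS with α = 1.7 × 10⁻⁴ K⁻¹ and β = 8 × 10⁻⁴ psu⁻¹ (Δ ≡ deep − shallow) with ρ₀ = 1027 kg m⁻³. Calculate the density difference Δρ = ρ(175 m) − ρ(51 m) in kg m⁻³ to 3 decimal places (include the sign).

ΔT = +1.0 K, ΔS = +0.27 psu (deep − shallow).
Δρ/ρ₀ = −(1.7 × 10⁻⁴)(+1.0) + (8 × 10⁻⁴)(+0.27) = 4.60 × 10⁻⁵.
Δρ = 1027 × (4.60 × 10⁻⁵) = +0.047 kg m⁻³.
Positive Δρ: denser below, stable.

+0.047 kg m⁻³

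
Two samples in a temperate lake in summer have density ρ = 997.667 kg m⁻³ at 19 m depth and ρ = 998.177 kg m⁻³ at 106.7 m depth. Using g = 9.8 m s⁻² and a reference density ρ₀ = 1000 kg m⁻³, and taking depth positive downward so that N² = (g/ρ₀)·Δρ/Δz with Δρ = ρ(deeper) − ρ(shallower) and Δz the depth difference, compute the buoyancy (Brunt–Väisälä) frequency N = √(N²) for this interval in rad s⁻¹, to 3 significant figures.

7.55 × 10⁻³ rad s⁻¹

Δρ = 998.177 − 997.667 = 0.510 kg m⁻³ over Δz = 106.7 − 19 = 87.7 m.
N² = (9.8/1000) × (0.510/87.7) = 5.6990 × 10⁻⁵ s⁻².
N = √(5.6990 × 10⁻⁵) = 7.5492 × 10⁻³ rad s⁻¹ ≈ 7.55 × 10⁻³ rad s⁻¹.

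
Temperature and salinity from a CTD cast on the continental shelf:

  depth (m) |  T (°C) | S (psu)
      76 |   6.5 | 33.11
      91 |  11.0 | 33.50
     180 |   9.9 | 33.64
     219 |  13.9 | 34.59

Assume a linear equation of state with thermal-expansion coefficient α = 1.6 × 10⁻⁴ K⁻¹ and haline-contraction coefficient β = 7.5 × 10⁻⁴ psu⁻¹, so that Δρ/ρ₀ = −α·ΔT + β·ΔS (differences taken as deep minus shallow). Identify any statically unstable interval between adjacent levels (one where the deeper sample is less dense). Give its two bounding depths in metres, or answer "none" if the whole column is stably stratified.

76–91 m

Evaluate Δρ/ρ₀ = −αΔT + βΔS across each adjacent pair:
  76–91 m: −αΔT+βΔS = −(1.6 × 10⁻⁴)(+4.5)+(7.5 × 10⁻⁴)(+0.39) = -4.3 × 10⁻⁴ → UNSTABLE
  91–180 m: −αΔT+βΔS = −(1.6 × 10⁻⁴)(-1.1)+(7.5 × 10⁻⁴)(+0.14) = 2.8 × 10⁻⁴ → stable
  180–219 m: −αΔT+βΔS = −(1.6 × 10⁻⁴)(+4.0)+(7.5 × 10⁻⁴)(+0.95) = 7.2 × 10⁻⁵ → stable
The 76–91 m interval has Δρ < 0: lighter water underlies denser water.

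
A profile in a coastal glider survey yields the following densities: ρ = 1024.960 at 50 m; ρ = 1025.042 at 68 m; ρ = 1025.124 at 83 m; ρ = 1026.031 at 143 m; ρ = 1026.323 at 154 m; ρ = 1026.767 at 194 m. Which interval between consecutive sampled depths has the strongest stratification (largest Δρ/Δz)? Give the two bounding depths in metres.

Compute the density gradient over each adjacent pair:
  50–68 m: Δρ/Δz = 0.082/18 = 4.6 × 10⁻³ kg m⁻⁴
  68–83 m: Δρ/Δz = 0.082/15 = 5.5 × 10⁻³ kg m⁻⁴
  83–143 m: Δρ/Δz = 0.907/60 = 0.015 kg m⁻⁴
  143–154 m: Δρ/Δz = 0.292/11 = 0.027 kg m⁻⁴
  154–194 m: Δρ/Δz = 0.444/40 = 0.011 kg m⁻⁴
The largest gradient is in the 143–154 m interval — the pycnocline.

143–154 m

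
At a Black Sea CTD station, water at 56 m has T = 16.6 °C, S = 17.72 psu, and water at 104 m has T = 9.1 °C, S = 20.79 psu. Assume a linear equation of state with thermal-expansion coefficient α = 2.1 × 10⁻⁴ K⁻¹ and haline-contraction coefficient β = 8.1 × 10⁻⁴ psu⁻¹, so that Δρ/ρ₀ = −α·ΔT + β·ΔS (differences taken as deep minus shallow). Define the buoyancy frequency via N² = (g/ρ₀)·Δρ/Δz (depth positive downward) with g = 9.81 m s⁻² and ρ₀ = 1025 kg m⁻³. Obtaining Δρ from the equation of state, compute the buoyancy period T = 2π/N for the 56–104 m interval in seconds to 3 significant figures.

218 s

ΔT = -7.5 K, ΔS = +3.07 psu (deep − shallow).
Δρ/ρ₀ = −αΔT + βΔS = 1.575 × 10⁻³ + 2.4867 × 10⁻³ = 4.0617 × 10⁻³, so Δρ ≈ 4.163 kg m⁻³.
N² = (g/ρ₀)·Δρ/Δz = g·(Δρ/ρ₀)/Δz = 9.81 × 4.0617 × 10⁻³ / 48 = 8.3011 × 10⁻⁴ s⁻².
N = √(8.3011 × 10⁻⁴) = 0.028812 rad s⁻¹ → T = 2π/N = 218.08 s ≈ 218 s.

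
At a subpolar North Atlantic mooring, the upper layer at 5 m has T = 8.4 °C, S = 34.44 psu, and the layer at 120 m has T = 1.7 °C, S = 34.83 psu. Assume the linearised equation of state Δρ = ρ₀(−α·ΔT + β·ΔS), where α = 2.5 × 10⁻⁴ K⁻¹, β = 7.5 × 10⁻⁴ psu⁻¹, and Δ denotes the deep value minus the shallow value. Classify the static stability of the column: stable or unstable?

ΔT = 1.7 − 8.4 = -6.7 K and ΔS = 34.83 − 34.44 = +0.39 psu (deep − shallow).
−αΔT = 1.675 × 10⁻³; βΔS = 2.925 × 10⁻⁴; sum Δρ/ρ₀ = 1.9675 × 10⁻³.
Δρ/ρ₀ > 0, so Δρ > 0: deeper water is denser → statically stable.

stable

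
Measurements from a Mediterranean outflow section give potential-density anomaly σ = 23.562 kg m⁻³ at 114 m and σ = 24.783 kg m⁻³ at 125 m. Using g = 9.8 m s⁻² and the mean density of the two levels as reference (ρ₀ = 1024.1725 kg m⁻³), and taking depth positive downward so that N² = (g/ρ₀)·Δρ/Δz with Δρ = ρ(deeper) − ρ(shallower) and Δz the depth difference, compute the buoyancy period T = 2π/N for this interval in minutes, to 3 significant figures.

Δρ = 1024.783 − 1023.562 = 1.221 kg m⁻³ over Δz = 125 − 114 = 11 m.
N² = (9.8/1024.1725) × (1.221/11) = 1.0621 × 10⁻³ s⁻².
N = √(1.0621 × 10⁻³) = 0.032590 rad s⁻¹, so T = 2π/N = 192.79 s = 3.2132 min ≈ 3.21 min.

3.21 min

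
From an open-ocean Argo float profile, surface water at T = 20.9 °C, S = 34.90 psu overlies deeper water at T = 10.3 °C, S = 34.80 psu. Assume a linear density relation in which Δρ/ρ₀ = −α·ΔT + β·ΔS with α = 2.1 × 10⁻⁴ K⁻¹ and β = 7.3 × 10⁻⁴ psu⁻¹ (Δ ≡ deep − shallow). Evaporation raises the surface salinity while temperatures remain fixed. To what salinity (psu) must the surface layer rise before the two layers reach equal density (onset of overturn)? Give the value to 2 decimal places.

Neutral buoyancy requires −α(T_deep − T_surf) + β(S_deep − S_surf′) = 0.
S_surf′ = S_deep − (α/β)·ΔT = 34.80 − (2.1 × 10⁻⁴/7.3 × 10⁻⁴)·(-10.6) = 37.8493 psu.
Increase required: 37.8493 − 34.90 = 2.9493 psu.

37.85 psu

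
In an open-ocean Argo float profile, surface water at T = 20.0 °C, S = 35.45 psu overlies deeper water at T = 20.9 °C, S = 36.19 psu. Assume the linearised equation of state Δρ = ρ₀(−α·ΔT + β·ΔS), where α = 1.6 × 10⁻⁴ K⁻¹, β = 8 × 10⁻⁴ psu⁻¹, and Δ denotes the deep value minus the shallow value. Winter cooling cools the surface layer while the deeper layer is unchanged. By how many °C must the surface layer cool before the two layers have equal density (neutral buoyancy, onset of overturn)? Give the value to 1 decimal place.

Neutral buoyancy requires Δρ = 0, i.e. −α(T_deep − T_surf′) + β(S_deep − S_surf) = 0.
T_surf′ = T_deep − (β/α)·ΔS = 20.9 − (8 × 10⁻⁴/1.6 × 10⁻⁴)·(+0.74) = 17.200 °C.
Cooling required: 20.0 − (17.200) = 2.800 °C.

2.8 °C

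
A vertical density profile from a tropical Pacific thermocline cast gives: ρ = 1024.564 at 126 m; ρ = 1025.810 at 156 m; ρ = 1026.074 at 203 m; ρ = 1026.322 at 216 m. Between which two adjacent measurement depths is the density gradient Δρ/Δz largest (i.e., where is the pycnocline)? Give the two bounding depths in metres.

126–156 m

Compute the density gradient over each adjacent pair:
  126–156 m: Δρ/Δz = 1.246/30 = 0.042 kg m⁻⁴
  156–203 m: Δρ/Δz = 0.264/47 = 5.6 × 10⁻³ kg m⁻⁴
  203–216 m: Δρ/Δz = 0.248/13 = 0.019 kg m⁻⁴
The largest gradient is in the 126–156 m interval — the pycnocline.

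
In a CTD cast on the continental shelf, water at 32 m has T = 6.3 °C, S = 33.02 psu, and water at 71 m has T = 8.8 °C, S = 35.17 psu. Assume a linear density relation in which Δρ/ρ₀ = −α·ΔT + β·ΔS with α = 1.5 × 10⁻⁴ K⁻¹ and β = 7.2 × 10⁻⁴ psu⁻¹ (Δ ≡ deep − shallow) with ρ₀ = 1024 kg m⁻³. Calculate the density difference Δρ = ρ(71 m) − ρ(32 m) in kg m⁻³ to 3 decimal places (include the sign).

ΔT = +2.5 K, ΔS = +2.15 psu (deep − shallow).
Δρ/ρ₀ = −(1.5 × 10⁻⁴)(+2.5) + (7.2 × 10⁻⁴)(+2.15) = 1.173 × 10⁻³.
Δρ = 1024 × (1.173 × 10⁻³) = +1.201 kg m⁻³.
Positive Δρ: denser below, stable.

+1.201 kg m⁻³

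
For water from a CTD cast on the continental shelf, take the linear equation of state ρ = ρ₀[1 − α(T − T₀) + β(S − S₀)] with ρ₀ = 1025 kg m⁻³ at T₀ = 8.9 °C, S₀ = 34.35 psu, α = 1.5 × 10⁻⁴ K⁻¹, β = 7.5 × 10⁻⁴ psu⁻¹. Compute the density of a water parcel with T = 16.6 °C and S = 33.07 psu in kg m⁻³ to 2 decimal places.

1022.83 kg m⁻³

T − T₀ = +7.7 K, S − S₀ = -1.28 psu.
Bracket = 1 − α·(+7.7) + β·(-1.28) = 1 + (-2.115 × 10⁻³) = 0.9978850.
ρ = 1025 × 0.9978850 = 1022.83 kg m⁻³.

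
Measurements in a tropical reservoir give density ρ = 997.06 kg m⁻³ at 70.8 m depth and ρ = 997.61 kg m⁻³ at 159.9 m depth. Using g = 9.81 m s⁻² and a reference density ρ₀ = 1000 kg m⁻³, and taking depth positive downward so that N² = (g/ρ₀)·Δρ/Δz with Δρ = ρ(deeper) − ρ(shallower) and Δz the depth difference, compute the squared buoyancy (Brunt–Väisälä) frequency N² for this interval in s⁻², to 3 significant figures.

Δρ = 997.61 − 997.06 = 0.55 kg m⁻³ over Δz = 159.9 − 70.8 = 89.1 m.
N² = (9.81/1000) × (0.55/89.1) = 6.0556 × 10⁻⁵ s⁻² ≈ 6.06 × 10⁻⁵ s⁻².

6.06 × 10⁻⁵ s⁻²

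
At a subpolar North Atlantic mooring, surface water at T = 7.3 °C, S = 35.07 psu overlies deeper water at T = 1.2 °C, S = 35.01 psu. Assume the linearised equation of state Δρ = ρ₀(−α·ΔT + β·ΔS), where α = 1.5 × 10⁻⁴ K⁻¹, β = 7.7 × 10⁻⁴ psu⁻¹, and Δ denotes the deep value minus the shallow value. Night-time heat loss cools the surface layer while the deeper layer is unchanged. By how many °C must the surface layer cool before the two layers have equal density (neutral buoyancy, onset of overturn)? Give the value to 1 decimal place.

Neutral buoyancy requires Δρ = 0, i.e. −α(T_deep − T_surf′) + β(S_deep − S_surf) = 0.
T_surf′ = T_deep − (β/α)·ΔS = 1.2 − (7.7 × 10⁻⁴/1.5 × 10⁻⁴)·(-0.06) = 1.508 °C.
Cooling required: 7.3 − (1.508) = 5.792 °C.

5.8 °C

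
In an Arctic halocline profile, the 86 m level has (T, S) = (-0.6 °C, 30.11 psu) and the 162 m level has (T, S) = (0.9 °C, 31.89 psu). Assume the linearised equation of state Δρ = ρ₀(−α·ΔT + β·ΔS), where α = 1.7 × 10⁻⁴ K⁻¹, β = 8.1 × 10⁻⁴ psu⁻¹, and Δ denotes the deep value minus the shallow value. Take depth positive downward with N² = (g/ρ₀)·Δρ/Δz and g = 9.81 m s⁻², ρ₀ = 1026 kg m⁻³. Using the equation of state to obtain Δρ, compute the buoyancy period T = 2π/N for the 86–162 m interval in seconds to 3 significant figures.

508 s

ΔT = +1.5 K, ΔS = +1.78 psu (deep − shallow).
Δρ/ρ₀ = −αΔT + βΔS = -2.55 × 10⁻⁴ + 1.4418 × 10⁻³ = 1.1868 × 10⁻³, so Δρ ≈ 1.218 kg m⁻³.
N² = (g/ρ₀)·Δρ/Δz = g·(Δρ/ρ₀)/Δz = 9.81 × 1.1868 × 10⁻³ / 76 = 1.5319 × 10⁻⁴ s⁻².
N = √(1.5319 × 10⁻⁴) = 0.012377 rad s⁻¹ → T = 2π/N = 507.65 s ≈ 508 s.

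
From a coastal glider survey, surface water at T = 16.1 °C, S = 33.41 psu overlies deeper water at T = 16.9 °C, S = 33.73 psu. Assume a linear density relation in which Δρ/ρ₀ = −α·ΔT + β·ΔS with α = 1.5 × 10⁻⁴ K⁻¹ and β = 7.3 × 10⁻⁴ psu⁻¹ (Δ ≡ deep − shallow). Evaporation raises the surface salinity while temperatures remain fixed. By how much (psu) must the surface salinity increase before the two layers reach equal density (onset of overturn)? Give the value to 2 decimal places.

0.16 psu

Neutral buoyancy requires −α(T_deep − T_surf) + β(S_deep − S_surf′) = 0.
S_surf′ = S_deep − (α/β)·ΔT = 33.73 − (1.5 × 10⁻⁴/7.3 × 10⁻⁴)·(+0.8) = 33.5656 psu.
Increase required: 33.5656 − 33.41 = 0.1556 psu.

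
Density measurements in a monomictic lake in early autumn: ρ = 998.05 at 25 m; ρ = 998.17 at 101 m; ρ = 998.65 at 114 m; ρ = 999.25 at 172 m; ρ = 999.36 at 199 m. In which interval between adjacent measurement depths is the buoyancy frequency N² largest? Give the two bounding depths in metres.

Compute the density gradient over each adjacent pair:
  25–101 m: Δρ/Δz = 0.12/76 = 1.6 × 10⁻³ kg m⁻⁴
  101–114 m: Δρ/Δz = 0.48/13 = 0.037 kg m⁻⁴
  114–172 m: Δρ/Δz = 0.60/58 = 0.010 kg m⁻⁴
  172–199 m: Δρ/Δz = 0.11/27 = 4.1 × 10⁻³ kg m⁻⁴
The largest gradient is in the 101–114 m interval — the pycnocline.

101–114 m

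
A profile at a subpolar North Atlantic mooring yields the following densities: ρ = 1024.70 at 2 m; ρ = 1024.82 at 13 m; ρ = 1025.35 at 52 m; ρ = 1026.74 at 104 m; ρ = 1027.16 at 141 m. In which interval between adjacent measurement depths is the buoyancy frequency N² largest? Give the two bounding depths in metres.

52–104 m

Compute the density gradient over each adjacent pair:
  2–13 m: Δρ/Δz = 0.12/11 = 0.011 kg m⁻⁴
  13–52 m: Δρ/Δz = 0.53/39 = 0.014 kg m⁻⁴
  52–104 m: Δρ/Δz = 1.39/52 = 0.027 kg m⁻⁴
  104–141 m: Δρ/Δz = 0.42/37 = 0.011 kg m⁻⁴
The largest gradient is in the 52–104 m interval — the pycnocline.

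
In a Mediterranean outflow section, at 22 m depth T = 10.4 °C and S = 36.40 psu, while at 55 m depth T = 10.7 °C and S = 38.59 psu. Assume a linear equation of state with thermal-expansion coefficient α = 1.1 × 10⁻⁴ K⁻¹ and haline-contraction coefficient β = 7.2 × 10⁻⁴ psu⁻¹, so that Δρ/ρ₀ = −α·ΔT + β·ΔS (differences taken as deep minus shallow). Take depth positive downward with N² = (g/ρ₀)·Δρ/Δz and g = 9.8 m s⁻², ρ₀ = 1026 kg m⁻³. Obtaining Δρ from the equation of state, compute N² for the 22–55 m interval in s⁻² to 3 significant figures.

4.58 × 10⁻⁴ s⁻²

ΔT = +0.3 K, ΔS = +2.19 psu (deep − shallow).
Δρ/ρ₀ = −αΔT + βΔS = -3.30 × 10⁻⁵ + 1.5768 × 10⁻³ = 1.5438 × 10⁻³, so Δρ ≈ 1.584 kg m⁻³.
N² = (g/ρ₀)·Δρ/Δz = g·(Δρ/ρ₀)/Δz = 9.8 × 1.5438 × 10⁻³ / 33 = 4.5846 × 10⁻⁴ s⁻² ≈ 4.58 × 10⁻⁴ s⁻².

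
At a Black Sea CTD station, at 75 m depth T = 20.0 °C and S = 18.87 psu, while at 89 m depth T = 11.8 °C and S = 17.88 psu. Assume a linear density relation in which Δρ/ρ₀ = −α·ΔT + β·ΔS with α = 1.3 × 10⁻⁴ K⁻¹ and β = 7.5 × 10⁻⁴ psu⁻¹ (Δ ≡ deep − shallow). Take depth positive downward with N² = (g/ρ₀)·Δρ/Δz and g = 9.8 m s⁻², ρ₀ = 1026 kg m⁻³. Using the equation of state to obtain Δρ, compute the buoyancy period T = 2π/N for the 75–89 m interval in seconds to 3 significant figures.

418 s

ΔT = -8.2 K, ΔS = -0.99 psu (deep − shallow).
Δρ/ρ₀ = −αΔT + βΔS = 1.066 × 10⁻³ − 7.425 × 10⁻⁴ = 3.235 × 10⁻⁴, so Δρ ≈ 0.3319 kg m⁻³.
N² = (g/ρ₀)·Δρ/Δz = g·(Δρ/ρ₀)/Δz = 9.8 × 3.235 × 10⁻⁴ / 14 = 2.2645 × 10⁻⁴ s⁻².
N = √(2.2645 × 10⁻⁴) = 0.015048 rad s⁻¹ → T = 2π/N = 417.54 s ≈ 418 s.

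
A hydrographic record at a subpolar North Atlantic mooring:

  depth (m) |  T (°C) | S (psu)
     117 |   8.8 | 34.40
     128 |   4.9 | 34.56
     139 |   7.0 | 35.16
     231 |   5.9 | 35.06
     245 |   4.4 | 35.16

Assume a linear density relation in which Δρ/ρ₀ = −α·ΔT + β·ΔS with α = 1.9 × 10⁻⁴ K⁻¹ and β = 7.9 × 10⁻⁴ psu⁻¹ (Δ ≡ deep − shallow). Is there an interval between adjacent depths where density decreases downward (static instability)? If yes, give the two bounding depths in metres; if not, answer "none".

none

Evaluate Δρ/ρ₀ = −αΔT + βΔS across each adjacent pair:
  117–128 m: −αΔT+βΔS = −(1.9 × 10⁻⁴)(-3.9)+(7.9 × 10⁻⁴)(+0.16) = 8.7 × 10⁻⁴ → stable
  128–139 m: −αΔT+βΔS = −(1.9 × 10⁻⁴)(+2.1)+(7.9 × 10⁻⁴)(+0.60) = 7.5 × 10⁻⁵ → stable
  139–231 m: −αΔT+βΔS = −(1.9 × 10⁻⁴)(-1.1)+(7.9 × 10⁻⁴)(-0.10) = 1.3 × 10⁻⁴ → stable
  231–245 m: −αΔT+βΔS = −(1.9 × 10⁻⁴)(-1.5)+(7.9 × 10⁻⁴)(+0.10) = 3.6 × 10⁻⁴ → stable
Every interval has Δρ > 0: the column is stably stratified throughout.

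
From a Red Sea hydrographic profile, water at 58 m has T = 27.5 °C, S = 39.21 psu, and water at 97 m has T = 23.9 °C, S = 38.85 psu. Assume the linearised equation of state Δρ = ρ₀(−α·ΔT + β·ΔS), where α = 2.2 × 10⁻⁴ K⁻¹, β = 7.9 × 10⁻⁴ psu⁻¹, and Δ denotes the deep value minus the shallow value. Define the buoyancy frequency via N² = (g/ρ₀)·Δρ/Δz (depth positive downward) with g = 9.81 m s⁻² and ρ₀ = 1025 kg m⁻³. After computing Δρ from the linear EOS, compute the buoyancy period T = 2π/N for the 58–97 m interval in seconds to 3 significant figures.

ΔT = -3.6 K, ΔS = -0.36 psu (deep − shallow).
Δρ/ρ₀ = −αΔT + βΔS = 7.92 × 10⁻⁴ − 2.844 × 10⁻⁴ = 5.076 × 10⁻⁴, so Δρ ≈ 0.5203 kg m⁻³.
N² = (g/ρ₀)·Δρ/Δz = g·(Δρ/ρ₀)/Δz = 9.81 × 5.076 × 10⁻⁴ / 39 = 1.2768 × 10⁻⁴ s⁻².
N = √(1.2768 × 10⁻⁴) = 0.011300 rad s⁻¹ → T = 2π/N = 556.03 s ≈ 556 s.

556 s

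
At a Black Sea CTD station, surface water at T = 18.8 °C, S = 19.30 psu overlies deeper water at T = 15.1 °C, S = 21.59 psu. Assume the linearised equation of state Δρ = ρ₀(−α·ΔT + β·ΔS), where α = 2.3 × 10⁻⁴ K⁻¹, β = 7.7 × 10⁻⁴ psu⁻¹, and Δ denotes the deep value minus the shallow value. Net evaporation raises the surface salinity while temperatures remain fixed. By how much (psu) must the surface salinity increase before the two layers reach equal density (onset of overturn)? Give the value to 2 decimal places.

Neutral buoyancy requires −α(T_deep − T_surf) + β(S_deep − S_surf′) = 0.
S_surf′ = S_deep − (α/β)·ΔT = 21.59 − (2.3 × 10⁻⁴/7.7 × 10⁻⁴)·(-3.7) = 22.6952 psu.
Increase required: 22.6952 − 19.30 = 3.3952 psu.

3.40 psu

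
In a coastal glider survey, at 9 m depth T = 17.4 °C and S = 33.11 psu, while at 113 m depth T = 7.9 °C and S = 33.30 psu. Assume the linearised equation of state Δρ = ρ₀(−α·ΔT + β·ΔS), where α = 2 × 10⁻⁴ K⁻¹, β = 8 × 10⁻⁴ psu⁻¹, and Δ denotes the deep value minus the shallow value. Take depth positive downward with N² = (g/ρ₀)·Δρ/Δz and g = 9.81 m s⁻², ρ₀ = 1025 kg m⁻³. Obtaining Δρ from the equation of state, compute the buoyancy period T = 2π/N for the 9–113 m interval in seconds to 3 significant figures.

ΔT = -9.5 K, ΔS = +0.19 psu (deep − shallow).
Δρ/ρ₀ = −αΔT + βΔS = 1.90 × 10⁻³ + 1.52 × 10⁻⁴ = 2.052 × 10⁻³, so Δρ ≈ 2.103 kg m⁻³.
N² = (g/ρ₀)·Δρ/Δz = g·(Δρ/ρ₀)/Δz = 9.81 × 2.052 × 10⁻³ / 104 = 1.9356 × 10⁻⁴ s⁻².
N = √(1.9356 × 10⁻⁴) = 0.013913 rad s⁻¹ → T = 2π/N = 451.61 s ≈ 452 s.

452 s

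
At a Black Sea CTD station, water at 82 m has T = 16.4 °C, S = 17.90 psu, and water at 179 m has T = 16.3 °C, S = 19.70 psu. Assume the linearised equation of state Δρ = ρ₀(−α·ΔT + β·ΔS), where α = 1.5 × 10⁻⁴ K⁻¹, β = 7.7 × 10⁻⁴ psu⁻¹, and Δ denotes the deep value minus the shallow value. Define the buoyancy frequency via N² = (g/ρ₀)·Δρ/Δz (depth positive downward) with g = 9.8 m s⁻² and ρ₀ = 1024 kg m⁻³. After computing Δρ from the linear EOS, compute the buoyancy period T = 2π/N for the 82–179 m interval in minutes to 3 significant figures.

ΔT = -0.1 K, ΔS = +1.80 psu (deep − shallow).
Δρ/ρ₀ = −αΔT + βΔS = 1.50 × 10⁻⁵ + 1.386 × 10⁻³ = 1.401 × 10⁻³, so Δρ ≈ 1.435 kg m⁻³.
N² = (g/ρ₀)·Δρ/Δz = g·(Δρ/ρ₀)/Δz = 9.8 × 1.401 × 10⁻³ / 97 = 1.4154 × 10⁻⁴ s⁻².
N = √(1.4154 × 10⁻⁴) = 0.011897 rad s⁻¹ → T = 2π/N = 528.13 s = 8.8022 min ≈ 8.80 min.

8.80 min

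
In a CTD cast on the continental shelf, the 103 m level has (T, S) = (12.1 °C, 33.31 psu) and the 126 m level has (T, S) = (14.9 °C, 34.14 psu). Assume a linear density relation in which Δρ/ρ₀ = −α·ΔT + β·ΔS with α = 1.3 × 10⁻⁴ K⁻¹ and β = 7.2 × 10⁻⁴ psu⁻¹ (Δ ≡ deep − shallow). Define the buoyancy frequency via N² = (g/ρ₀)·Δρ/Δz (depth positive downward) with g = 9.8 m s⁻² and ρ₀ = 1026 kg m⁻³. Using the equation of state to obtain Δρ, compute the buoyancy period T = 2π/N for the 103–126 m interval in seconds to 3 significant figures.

ΔT = +2.8 K, ΔS = +0.83 psu (deep − shallow).
Δρ/ρ₀ = −αΔT + βΔS = -3.64 × 10⁻⁴ + 5.976 × 10⁻⁴ = 2.336 × 10⁻⁴, so Δρ ≈ 0.2397 kg m⁻³.
N² = (g/ρ₀)·Δρ/Δz = g·(Δρ/ρ₀)/Δz = 9.8 × 2.336 × 10⁻⁴ / 23 = 9.9534 × 10⁻⁵ s⁻².
N = √(9.9534 × 10⁻⁵) = 9.9767 × 10⁻³ rad s⁻¹ → T = 2π/N = 629.79 s ≈ 630 s.

630 s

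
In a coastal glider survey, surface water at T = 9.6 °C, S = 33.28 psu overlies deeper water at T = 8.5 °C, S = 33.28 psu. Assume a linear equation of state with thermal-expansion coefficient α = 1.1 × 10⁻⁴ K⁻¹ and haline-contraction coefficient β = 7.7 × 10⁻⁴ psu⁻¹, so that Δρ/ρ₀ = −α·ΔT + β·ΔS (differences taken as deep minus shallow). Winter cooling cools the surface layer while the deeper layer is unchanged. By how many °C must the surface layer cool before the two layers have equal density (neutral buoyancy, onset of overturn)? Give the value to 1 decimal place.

1.1 °C

Neutral buoyancy requires Δρ = 0, i.e. −α(T_deep − T_surf′) + β(S_deep − S_surf) = 0.
T_surf′ = T_deep − (β/α)·ΔS = 8.5 − (7.7 × 10⁻⁴/1.1 × 10⁻⁴)·(+0.00) = 8.500 °C.
Cooling required: 9.6 − (8.500) = 1.100 °C.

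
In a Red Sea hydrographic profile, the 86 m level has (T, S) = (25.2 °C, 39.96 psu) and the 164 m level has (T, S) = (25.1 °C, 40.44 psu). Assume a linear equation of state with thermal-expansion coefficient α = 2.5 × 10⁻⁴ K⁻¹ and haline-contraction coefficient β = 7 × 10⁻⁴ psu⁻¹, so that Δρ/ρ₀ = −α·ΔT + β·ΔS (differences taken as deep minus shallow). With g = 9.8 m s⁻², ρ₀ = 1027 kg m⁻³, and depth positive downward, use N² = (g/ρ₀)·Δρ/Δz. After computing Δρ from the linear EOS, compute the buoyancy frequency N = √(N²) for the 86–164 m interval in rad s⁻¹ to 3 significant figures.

6.73 × 10⁻³ rad s⁻¹

ΔT = -0.1 K, ΔS = +0.48 psu (deep − shallow).
Δρ/ρ₀ = −αΔT + βΔS = 2.50 × 10⁻⁵ + 3.36 × 10⁻⁴ = 3.61 × 10⁻⁴, so Δρ ≈ 0.3707 kg m⁻³.
N² = (g/ρ₀)·Δρ/Δz = g·(Δρ/ρ₀)/Δz = 9.8 × 3.61 × 10⁻⁴ / 78 = 4.5356 × 10⁻⁵ s⁻².
N = √(4.5356 × 10⁻⁵) = 6.7347 × 10⁻³ rad s⁻¹ ≈ 6.73 × 10⁻³ rad s⁻¹.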